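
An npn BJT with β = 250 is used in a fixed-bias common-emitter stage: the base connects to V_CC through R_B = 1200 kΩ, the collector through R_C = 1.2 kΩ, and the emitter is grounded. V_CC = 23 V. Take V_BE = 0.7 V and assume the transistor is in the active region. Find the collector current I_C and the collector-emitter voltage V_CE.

Base loop: V_CC = I_B·R_B + V_BE, so I_B = (23 − 0.7)/1200 kΩ = 0.0186 mA.
In the active region I_C = β·I_B = 250 × 0.0186 = 4.65 mA.
Collector loop: V_CE = V_CC − I_C·R_C = 23 − 4.65×1.2 = 17.4 V.
Since V_CE = 17.4 V > V_CE(sat) ≈ 0.2 V, the transistor is in the active region as assumed.

I_C ≈ 4.6 mA, V_CE ≈ 17 V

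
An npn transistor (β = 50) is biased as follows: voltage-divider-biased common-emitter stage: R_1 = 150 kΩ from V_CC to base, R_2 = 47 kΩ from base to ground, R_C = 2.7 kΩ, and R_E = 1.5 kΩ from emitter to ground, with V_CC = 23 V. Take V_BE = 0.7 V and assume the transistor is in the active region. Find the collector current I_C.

Thevenize the base divider: V_Th = V_CC·R_2/(R_1+R_2) = 23×47/197 = 5.49 V, R_Th = R_1‖R_2 = 35.8 kΩ.
Base-emitter loop: V_Th = I_B·R_Th + V_BE + (β+1)I_B·R_E, so I_B = (5.49 − 0.7) / (35.8 + 51×1.5) = 0.0426 mA.
I_C = β·I_B = 50×0.0426 = 2.13 mA, and I_E = (β+1)I_B = 2.17 mA.
V_CE = V_CC − I_C·R_C − I_E·R_E = 23 − 2.13×2.7 − 2.17×1.5 = 14 V.
V_CE = 14 V > 0.2 V confirms active-region operation.

I_C ≈ 2.1 mA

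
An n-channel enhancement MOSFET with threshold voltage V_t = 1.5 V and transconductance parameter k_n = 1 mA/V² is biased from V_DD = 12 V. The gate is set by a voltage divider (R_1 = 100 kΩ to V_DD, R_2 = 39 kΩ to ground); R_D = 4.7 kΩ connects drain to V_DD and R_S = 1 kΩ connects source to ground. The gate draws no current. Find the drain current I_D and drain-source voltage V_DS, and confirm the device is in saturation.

V_G = V_DD·R_2/(R_1+R_2) = 12×39/139 = 3.37 V.
Assume saturation: I_D = (k_n/2)(V_GS − V_t)² with V_GS = V_G − I_D·R_S = 3.37 − 1·I_D.
Substituting gives 0.5·I_D² − 2.87·I_D + 1.74 = 0, with roots I_D = 0.691 or 5.04 mA.
The root I_D = 5.04 mA gives V_GS = -1.68 V ≤ V_t, so take I_D = 0.691 mA.
Then V_GS = 2.68 V and V_DS = V_DD − I_D(R_D+R_S) = 12 − 0.691×5.7 = 8.06 V.
Saturation requires V_DS ≥ V_GS − V_t = 1.18 V; 8.06 ≥ 1.18 ✓.

I_D ≈ 0.69 mA, V_DS ≈ 8.1 V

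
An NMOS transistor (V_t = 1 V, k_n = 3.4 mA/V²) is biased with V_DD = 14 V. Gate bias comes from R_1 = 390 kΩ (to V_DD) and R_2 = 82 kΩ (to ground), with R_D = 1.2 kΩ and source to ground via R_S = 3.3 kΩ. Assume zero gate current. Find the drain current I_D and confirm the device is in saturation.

V_G = V_DD·R_2/(R_1+R_2) = 14×82/472 = 2.43 V.
Assume saturation: I_D = (k_n/2)(V_GS − V_t)² with V_GS = V_G − I_D·R_S = 2.43 − 3.3·I_D.
Substituting gives 18.5·I_D² − 17.1·I_D + 3.49 = 0, with roots I_D = 0.306 or 0.616 mA.
The root I_D = 0.616 mA gives V_GS = 0.398 V ≤ V_t, so take I_D = 0.306 mA.
Then V_GS = 1.42 V and V_DS = V_DD − I_D(R_D+R_S) = 14 − 0.306×4.5 = 12.6 V.
Saturation requires V_DS ≥ V_GS − V_t = 0.424 V; 12.6 ≥ 0.424 ✓.

I_D ≈ 0.31 mA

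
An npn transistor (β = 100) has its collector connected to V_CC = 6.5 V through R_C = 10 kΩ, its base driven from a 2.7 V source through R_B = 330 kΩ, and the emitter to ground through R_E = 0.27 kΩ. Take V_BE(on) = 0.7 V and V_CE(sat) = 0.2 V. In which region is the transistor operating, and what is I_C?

active; I_C ≈ 0.56 mA

Assume active. Base-emitter loop: I_B = (V_BB − V_BE)/(R_B + (β+1)R_E) = (2.7 − 0.7)/(330 + 101×0.27) = 0.0056 mA.
I_C = β·I_B = 100×0.0056 = 0.56 mA.
V_CE = V_CC − I_C·R_C − I_E·R_E = 6.5 − 0.56×10 − 0.565×0.27 = 0.749 V > V_CE(sat), so the active-region assumption holds.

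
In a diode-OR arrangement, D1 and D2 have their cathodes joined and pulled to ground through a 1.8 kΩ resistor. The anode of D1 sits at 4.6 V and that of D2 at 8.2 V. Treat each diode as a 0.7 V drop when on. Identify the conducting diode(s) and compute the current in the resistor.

Only D2 conducts; I_R ≈ 4.2 mA

Assume both conduct. Then node N would need to be at both 4.6−0.7 = 3.9 V and 8.2−0.7 = 7.5 V, which is impossible.
Assume only D2 conducts: V_N = 8.2 − 0.7 = 7.5 V, so I_R = 7.5/1.8 = 4.17 mA.
Check D1: its anode-to-cathode voltage is 4.6 − 7.5 = -2.9 V < 0.7 V, so it is off. The assumption is consistent.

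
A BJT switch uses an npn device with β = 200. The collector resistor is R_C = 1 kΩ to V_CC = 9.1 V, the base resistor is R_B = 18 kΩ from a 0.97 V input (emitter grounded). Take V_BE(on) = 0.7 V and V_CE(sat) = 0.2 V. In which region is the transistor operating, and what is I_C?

active; I_C ≈ 3 mA

Assume active. Base-emitter loop: I_B = (V_BB − V_BE)/R_B = (0.97 − 0.7)/18 = 0.015 mA.
I_C = β·I_B = 200×0.015 = 3 mA.
V_CE = V_CC − I_C·R_C = 9.1 − 3×1 = 6.1 V > V_CE(sat), so the active-region assumption holds.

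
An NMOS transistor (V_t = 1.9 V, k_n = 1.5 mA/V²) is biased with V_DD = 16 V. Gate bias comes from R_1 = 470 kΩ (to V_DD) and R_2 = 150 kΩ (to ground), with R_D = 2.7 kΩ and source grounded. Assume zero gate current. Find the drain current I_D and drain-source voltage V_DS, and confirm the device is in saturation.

I_D ≈ 2.9 mA, V_DS ≈ 8.1 V

V_G = V_DD·R_2/(R_1+R_2) = 16×150/620 = 3.87 V. With the source grounded, V_GS = V_G = 3.87 V.
Assume saturation: I_D = (k_n/2)(V_GS − V_t)² = (1.5/2)×(3.87 − 1.9)² = 0.75×1.97² = 2.91 mA.
V_DS = V_DD − I_D·R_D = 16 − 2.91×2.7 = 8.13 V.
Saturation requires V_DS ≥ V_GS − V_t = 1.97 V; 8.13 ≥ 1.97 ✓.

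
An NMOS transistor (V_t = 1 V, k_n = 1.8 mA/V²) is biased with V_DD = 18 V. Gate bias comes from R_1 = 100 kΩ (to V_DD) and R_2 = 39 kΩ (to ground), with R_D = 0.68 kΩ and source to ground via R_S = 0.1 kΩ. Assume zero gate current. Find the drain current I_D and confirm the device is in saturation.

I_D ≈ 9 mA

V_G = V_DD·R_2/(R_1+R_2) = 18×39/139 = 5.05 V.
Assume saturation: I_D = (k_n/2)(V_GS − V_t)² with V_GS = V_G − I_D·R_S = 5.05 − 0.1·I_D.
Substituting gives 0.009·I_D² − 1.73·I_D + 14.8 = 0, with roots I_D = 8.96 or 183 mA.
The root I_D = 183 mA gives V_GS = -13.3 V ≤ V_t, so take I_D = 8.96 mA.
Then V_GS = 4.15 V and V_DS = V_DD − I_D(R_D+R_S) = 18 − 8.96×0.78 = 11 V.
Saturation requires V_DS ≥ V_GS − V_t = 3.15 V; 11 ≥ 3.15 ✓.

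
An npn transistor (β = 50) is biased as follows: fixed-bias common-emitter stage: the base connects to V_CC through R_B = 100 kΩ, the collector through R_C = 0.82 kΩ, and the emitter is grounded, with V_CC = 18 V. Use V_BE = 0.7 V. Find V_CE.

V_CE ≈ 11 V

Base loop: V_CC = I_B·R_B + V_BE, so I_B = (18 − 0.7)/100 kΩ = 0.173 mA.
In the active region I_C = β·I_B = 50 × 0.173 = 8.65 mA.
Collector loop: V_CE = V_CC − I_C·R_C = 18 − 8.65×0.82 = 10.9 V.
Since V_CE = 10.9 V > V_CE(sat) ≈ 0.2 V, the transistor is in the active region as assumed.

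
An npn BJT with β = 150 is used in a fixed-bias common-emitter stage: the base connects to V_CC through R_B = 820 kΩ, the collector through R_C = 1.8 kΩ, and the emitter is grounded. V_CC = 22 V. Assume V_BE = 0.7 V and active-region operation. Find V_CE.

Base loop: V_CC = I_B·R_B + V_BE, so I_B = (22 − 0.7)/820 kΩ = 0.026 mA.
In the active region I_C = β·I_B = 150 × 0.026 = 3.9 mA.
Collector loop: V_CE = V_CC − I_C·R_C = 22 − 3.9×1.8 = 15 V.
Since V_CE = 15 V > V_CE(sat) ≈ 0.2 V, the transistor is in the active region as assumed.

V_CE ≈ 15 V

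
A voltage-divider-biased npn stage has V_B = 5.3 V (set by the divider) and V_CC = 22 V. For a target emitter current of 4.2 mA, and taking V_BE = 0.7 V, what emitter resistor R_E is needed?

R_E ≈ 1.1 kΩ

V_E = V_B − V_BE = 5.3 − 0.7 = 4.6 V.
R_E = V_E / I_E = 4.6 / 4.2 = 1.1 kΩ.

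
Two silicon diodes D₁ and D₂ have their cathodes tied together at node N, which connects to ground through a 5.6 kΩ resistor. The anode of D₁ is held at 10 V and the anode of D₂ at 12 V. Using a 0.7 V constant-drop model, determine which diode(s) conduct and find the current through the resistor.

Assume both conduct. Then node N would need to be at both 10−0.7 = 9.3 V and 12−0.7 = 11.3 V, which is impossible.
Assume only D₂ conducts: V_N = 12 − 0.7 = 11.3 V, so I_R = 11.3/5.6 = 2.02 mA.
Check D₁: its anode-to-cathode voltage is 10 − 11.3 = -1.3 V < 0.7 V, so it is off. The assumption is consistent.

Only D₂ conducts; I_R ≈ 2 mA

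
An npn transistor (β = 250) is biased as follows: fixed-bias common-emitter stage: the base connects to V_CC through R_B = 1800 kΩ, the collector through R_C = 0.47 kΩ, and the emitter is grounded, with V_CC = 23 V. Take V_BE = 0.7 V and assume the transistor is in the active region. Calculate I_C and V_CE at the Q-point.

I_C ≈ 3.1 mA, V_CE ≈ 22 V

Base loop: V_CC = I_B·R_B + V_BE, so I_B = (23 − 0.7)/1800 kΩ = 0.0124 mA.
In the active region I_C = β·I_B = 250 × 0.0124 = 3.1 mA.
Collector loop: V_CE = V_CC − I_C·R_C = 23 − 3.1×0.47 = 21.5 V.
Since V_CE = 21.5 V > V_CE(sat) ≈ 0.2 V, the transistor is in the active region as assumed.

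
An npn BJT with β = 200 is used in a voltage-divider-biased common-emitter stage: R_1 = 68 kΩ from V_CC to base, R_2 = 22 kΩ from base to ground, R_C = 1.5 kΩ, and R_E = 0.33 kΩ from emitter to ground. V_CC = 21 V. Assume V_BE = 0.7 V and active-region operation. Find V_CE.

V_CE ≈ 1.4 V

Thevenize the base divider: V_Th = V_CC·R_2/(R_1+R_2) = 21×22/90 = 5.13 V, R_Th = R_1‖R_2 = 16.6 kΩ.
Base-emitter loop: V_Th = I_B·R_Th + V_BE + (β+1)I_B·R_E, so I_B = (5.13 − 0.7) / (16.6 + 201×0.33) = 0.0534 mA.
I_C = β·I_B = 200×0.0534 = 10.7 mA, and I_E = (β+1)I_B = 10.7 mA.
V_CE = V_CC − I_C·R_C − I_E·R_E = 21 − 10.7×1.5 − 10.7×0.33 = 1.42 V.
V_CE = 1.42 V > 0.2 V confirms active-region operation.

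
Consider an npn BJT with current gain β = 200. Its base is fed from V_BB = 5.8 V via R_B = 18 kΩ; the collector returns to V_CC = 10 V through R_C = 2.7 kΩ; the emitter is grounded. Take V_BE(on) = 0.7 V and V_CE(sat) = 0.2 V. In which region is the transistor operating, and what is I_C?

saturation; I_C ≈ 3.6 mA

Assume active: I_B = (5.8 − 0.7)/18 = 0.283 mA, giving I_C = β·I_B = 56.7 mA.
But then V_CE = 10 − 56.7×2.7 = -143 V < V_CE(sat) = 0.2 V — impossible in the active region.
So the transistor is saturated. With V_CE = 0.2 V, I_C = (V_CC − 0.2)/R_C = 9.8/2.7 = 3.63 mA.
Check: β·I_B = 56.7 mA > I_C = 3.63 mA, confirming saturation.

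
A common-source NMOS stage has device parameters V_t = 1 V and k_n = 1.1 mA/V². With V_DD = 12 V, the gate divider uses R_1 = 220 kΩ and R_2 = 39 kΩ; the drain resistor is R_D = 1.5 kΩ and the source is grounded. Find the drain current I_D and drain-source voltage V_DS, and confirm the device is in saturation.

I_D ≈ 0.36 mA, V_DS ≈ 11 V

V_G = V_DD·R_2/(R_1+R_2) = 12×39/259 = 1.81 V. With the source grounded, V_GS = V_G = 1.81 V.
Assume saturation: I_D = (k_n/2)(V_GS − V_t)² = (1.1/2)×(1.81 − 1)² = 0.55×0.807² = 0.358 mA.
V_DS = V_DD − I_D·R_D = 12 − 0.358×1.5 = 11.5 V.
Saturation requires V_DS ≥ V_GS − V_t = 0.807 V; 11.5 ≥ 0.807 ✓.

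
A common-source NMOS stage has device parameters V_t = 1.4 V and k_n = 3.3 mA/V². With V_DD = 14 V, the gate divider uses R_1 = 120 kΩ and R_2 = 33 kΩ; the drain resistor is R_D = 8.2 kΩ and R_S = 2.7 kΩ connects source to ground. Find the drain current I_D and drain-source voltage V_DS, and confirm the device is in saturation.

I_D ≈ 0.41 mA, V_DS ≈ 9.5 V

V_G = V_DD·R_2/(R_1+R_2) = 14×33/153 = 3.02 V.
Assume saturation: I_D = (k_n/2)(V_GS − V_t)² with V_GS = V_G − I_D·R_S = 3.02 − 2.7·I_D.
Substituting gives 12·I_D² − 15.4·I_D + 4.33 = 0, with roots I_D = 0.414 or 0.869 mA.
The root I_D = 0.869 mA gives V_GS = 0.674 V ≤ V_t, so take I_D = 0.414 mA.
Then V_GS = 1.9 V and V_DS = V_DD − I_D(R_D+R_S) = 14 − 0.414×10.9 = 9.48 V.
Saturation requires V_DS ≥ V_GS − V_t = 0.501 V; 9.48 ≥ 0.501 ✓.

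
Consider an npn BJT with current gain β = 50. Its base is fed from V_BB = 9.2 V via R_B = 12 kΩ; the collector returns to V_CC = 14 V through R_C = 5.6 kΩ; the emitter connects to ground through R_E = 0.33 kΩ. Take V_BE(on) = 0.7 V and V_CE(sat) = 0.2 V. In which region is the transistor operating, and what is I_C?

saturation; I_C ≈ 2.3 mA

Assume active: I_B = (9.2 − 0.7)/(12 + 51×0.33) = 0.295 mA, I_C = β·I_B = 14.7 mA.
Then V_CE = 14 − 14.7×5.6 − 15×0.33 = -73.5 V < 0.2 V — the active assumption fails.
Re-solve with V_CE = 0.2 V. KCL at the emitter: V_E/R_E = (V_BB−0.7−V_E)/R_B + (V_CC−0.2−V_E)/R_C, giving V_E = 0.964 V.
I_C = (V_CC − 0.2 − V_E)/R_C = (13.8 − 0.964)/5.6 = 2.29 mA.
Check: I_B = (8.5 − 0.964)/12 = 0.628 mA, and β·I_B = 31.4 mA > I_C, confirming saturation.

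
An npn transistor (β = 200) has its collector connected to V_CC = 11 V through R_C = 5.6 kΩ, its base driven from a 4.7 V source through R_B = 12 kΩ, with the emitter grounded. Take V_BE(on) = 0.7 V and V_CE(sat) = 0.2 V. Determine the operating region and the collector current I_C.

Assume active: I_B = (4.7 − 0.7)/12 = 0.333 mA, giving I_C = β·I_B = 66.7 mA.
But then V_CE = 11 − 66.7×5.6 = -362 V < V_CE(sat) = 0.2 V — impossible in the active region.
So the transistor is saturated. With V_CE = 0.2 V, I_C = (V_CC − 0.2)/R_C = 10.8/5.6 = 1.93 mA.
Check: β·I_B = 66.7 mA > I_C = 1.93 mA, confirming saturation.

saturation; I_C ≈ 1.9 mA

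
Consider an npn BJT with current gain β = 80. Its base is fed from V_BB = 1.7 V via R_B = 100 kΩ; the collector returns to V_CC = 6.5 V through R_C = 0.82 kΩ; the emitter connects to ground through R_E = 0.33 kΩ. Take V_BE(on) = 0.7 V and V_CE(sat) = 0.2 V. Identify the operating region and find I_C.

Assume active. Base-emitter loop: I_B = (V_BB − V_BE)/(R_B + (β+1)R_E) = (1.7 − 0.7)/(100 + 81×0.33) = 0.00789 mA.
I_C = β·I_B = 80×0.00789 = 0.631 mA.
V_CE = V_CC − I_C·R_C − I_E·R_E = 6.5 − 0.631×0.82 − 0.639×0.33 = 5.77 V > V_CE(sat), so the active-region assumption holds.

active; I_C ≈ 0.63 mA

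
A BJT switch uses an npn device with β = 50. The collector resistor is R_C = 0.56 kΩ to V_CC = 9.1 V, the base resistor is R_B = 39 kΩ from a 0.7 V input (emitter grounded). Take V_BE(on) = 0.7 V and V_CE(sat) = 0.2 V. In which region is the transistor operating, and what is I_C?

V_BB = 0.7 V ≤ V_BE(on) = 0.7 V, so the base-emitter junction is not forward biased.
The transistor is in cutoff: I_B = I_C = 0.

cutoff; I_C ≈ 0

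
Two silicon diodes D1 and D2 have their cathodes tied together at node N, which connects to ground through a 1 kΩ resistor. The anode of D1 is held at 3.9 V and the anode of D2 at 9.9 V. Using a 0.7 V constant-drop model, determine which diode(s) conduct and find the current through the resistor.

Only D2 conducts; I_R ≈ 9.2 mA

Assume both conduct. Then node N would need to be at both 3.9−0.7 = 3.2 V and 9.9−0.7 = 9.2 V, which is impossible.
Assume only D2 conducts: V_N = 9.9 − 0.7 = 9.2 V, so I_R = 9.2/1 = 9.2 mA.
Check D1: its anode-to-cathode voltage is 3.9 − 9.2 = -5.3 V < 0.7 V, so it is off. The assumption is consistent.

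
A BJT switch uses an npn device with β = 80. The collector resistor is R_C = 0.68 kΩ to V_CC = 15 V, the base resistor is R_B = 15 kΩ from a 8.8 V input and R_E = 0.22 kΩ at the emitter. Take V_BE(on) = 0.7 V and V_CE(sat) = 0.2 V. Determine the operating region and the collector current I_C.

saturation; I_C ≈ 16 mA

Assume active: I_B = (8.8 − 0.7)/(15 + 81×0.22) = 0.247 mA, I_C = β·I_B = 19.7 mA.
Then V_CE = 15 − 19.7×0.68 − 20×0.22 = -2.82 V < 0.2 V — the active assumption fails.
Re-solve with V_CE = 0.2 V. KCL at the emitter: V_E/R_E = (V_BB−0.7−V_E)/R_B + (V_CC−0.2−V_E)/R_C, giving V_E = 3.67 V.
I_C = (V_CC − 0.2 − V_E)/R_C = (14.8 − 3.67)/0.68 = 16.4 mA.
Check: I_B = (8.1 − 3.67)/15 = 0.296 mA, and β·I_B = 23.6 mA > I_C, confirming saturation.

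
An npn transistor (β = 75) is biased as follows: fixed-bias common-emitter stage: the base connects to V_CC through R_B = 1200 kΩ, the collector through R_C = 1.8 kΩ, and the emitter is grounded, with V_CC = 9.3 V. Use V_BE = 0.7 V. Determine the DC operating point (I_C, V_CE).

Base loop: V_CC = I_B·R_B + V_BE, so I_B = (9.3 − 0.7)/1200 kΩ = 0.00717 mA.
In the active region I_C = β·I_B = 75 × 0.00717 = 0.538 mA.
Collector loop: V_CE = V_CC − I_C·R_C = 9.3 − 0.538×1.8 = 8.33 V.
Since V_CE = 8.33 V > V_CE(sat) ≈ 0.2 V, the transistor is in the active region as assumed.

I_C ≈ 0.54 mA, V_CE ≈ 8.3 V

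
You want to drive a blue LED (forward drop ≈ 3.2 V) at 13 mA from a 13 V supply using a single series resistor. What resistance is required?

The resistor drops V_S − V_D = 13 − 3.2 = 9.8 V at 13 mA.
R = 9.8 V / 13 mA = 0.754 kΩ.

R ≈ 0.75 kΩ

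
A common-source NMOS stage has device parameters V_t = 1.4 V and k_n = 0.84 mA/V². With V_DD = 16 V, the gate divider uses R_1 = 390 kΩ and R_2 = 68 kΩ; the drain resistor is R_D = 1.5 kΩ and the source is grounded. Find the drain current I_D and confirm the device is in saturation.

I_D ≈ 0.4 mA

V_G = V_DD·R_2/(R_1+R_2) = 16×68/458 = 2.38 V. With the source grounded, V_GS = V_G = 2.38 V.
Assume saturation: I_D = (k_n/2)(V_GS − V_t)² = (0.84/2)×(2.38 − 1.4)² = 0.42×0.976² = 0.4 mA.
V_DS = V_DD − I_D·R_D = 16 − 0.4×1.5 = 15.4 V.
Saturation requires V_DS ≥ V_GS − V_t = 0.976 V; 15.4 ≥ 0.976 ✓.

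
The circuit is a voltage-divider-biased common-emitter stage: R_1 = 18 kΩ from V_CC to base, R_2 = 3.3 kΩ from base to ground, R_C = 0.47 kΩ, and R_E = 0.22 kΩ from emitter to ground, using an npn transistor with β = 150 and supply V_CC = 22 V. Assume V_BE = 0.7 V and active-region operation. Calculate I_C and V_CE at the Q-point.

Thevenize the base divider: V_Th = V_CC·R_2/(R_1+R_2) = 22×3.3/21.3 = 3.41 V, R_Th = R_1‖R_2 = 2.79 kΩ.
Base-emitter loop: V_Th = I_B·R_Th + V_BE + (β+1)I_B·R_E, so I_B = (3.41 − 0.7) / (2.79 + 151×0.22) = 0.0752 mA.
I_C = β·I_B = 150×0.0752 = 11.3 mA, and I_E = (β+1)I_B = 11.4 mA.
V_CE = V_CC − I_C·R_C − I_E·R_E = 22 − 11.3×0.47 − 11.4×0.22 = 14.2 V.
V_CE = 14.2 V > 0.2 V confirms active-region operation.

I_C ≈ 11 mA, V_CE ≈ 14 V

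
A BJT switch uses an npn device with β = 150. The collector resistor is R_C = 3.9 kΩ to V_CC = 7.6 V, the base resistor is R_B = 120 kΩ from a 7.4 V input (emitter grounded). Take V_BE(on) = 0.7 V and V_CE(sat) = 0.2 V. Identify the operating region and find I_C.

Assume active: I_B = (7.4 − 0.7)/120 = 0.0558 mA, giving I_C = β·I_B = 8.38 mA.
But then V_CE = 7.6 − 8.38×3.9 = -25.1 V < V_CE(sat) = 0.2 V — impossible in the active region.
So the transistor is saturated. With V_CE = 0.2 V, I_C = (V_CC − 0.2)/R_C = 7.4/3.9 = 1.9 mA.
Check: β·I_B = 8.38 mA > I_C = 1.9 mA, confirming saturation.

saturation; I_C ≈ 1.9 mA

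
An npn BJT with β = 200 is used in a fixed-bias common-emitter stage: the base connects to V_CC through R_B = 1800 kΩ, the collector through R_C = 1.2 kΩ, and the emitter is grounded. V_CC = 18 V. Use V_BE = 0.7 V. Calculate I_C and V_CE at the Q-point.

Base loop: V_CC = I_B·R_B + V_BE, so I_B = (18 − 0.7)/1800 kΩ = 0.00961 mA.
In the active region I_C = β·I_B = 200 × 0.00961 = 1.92 mA.
Collector loop: V_CE = V_CC − I_C·R_C = 18 − 1.92×1.2 = 15.7 V.
Since V_CE = 15.7 V > V_CE(sat) ≈ 0.2 V, the transistor is in the active region as assumed.

I_C ≈ 1.9 mA, V_CE ≈ 16 V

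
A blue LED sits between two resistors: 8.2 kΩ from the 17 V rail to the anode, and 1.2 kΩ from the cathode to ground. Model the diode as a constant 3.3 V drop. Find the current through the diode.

The two resistors are in series with the diode, so KVL gives 17 = I·8.2 + 3.3 + I·1.2.
I = (17 − 3.3) / (8.2 + 1.2) kΩ = 13.7 / 9.4 = 1.46 mA.

I ≈ 1.5 mA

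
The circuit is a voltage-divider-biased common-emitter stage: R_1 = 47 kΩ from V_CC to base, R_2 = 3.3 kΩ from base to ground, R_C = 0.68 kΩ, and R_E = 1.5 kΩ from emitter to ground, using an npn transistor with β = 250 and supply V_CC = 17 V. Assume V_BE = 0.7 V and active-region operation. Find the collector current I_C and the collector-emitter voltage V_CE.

I_C ≈ 0.27 mA, V_CE ≈ 16 V

Thevenize the base divider: V_Th = V_CC·R_2/(R_1+R_2) = 17×3.3/50.3 = 1.12 V, R_Th = R_1‖R_2 = 3.08 kΩ.
Base-emitter loop: V_Th = I_B·R_Th + V_BE + (β+1)I_B·R_E, so I_B = (1.12 − 0.7) / (3.08 + 251×1.5) = 0.00109 mA.
I_C = β·I_B = 250×0.00109 = 0.274 mA, and I_E = (β+1)I_B = 0.275 mA.
V_CE = V_CC − I_C·R_C − I_E·R_E = 17 − 0.274×0.68 − 0.275×1.5 = 16.4 V.
V_CE = 16.4 V > 0.2 V confirms active-region operation.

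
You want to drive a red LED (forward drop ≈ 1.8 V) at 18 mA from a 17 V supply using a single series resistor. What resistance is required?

R ≈ 0.84 kΩ

The resistor drops V_S − V_D = 17 − 1.8 = 15.2 V at 18 mA.
R = 15.2 V / 18 mA = 0.844 kΩ.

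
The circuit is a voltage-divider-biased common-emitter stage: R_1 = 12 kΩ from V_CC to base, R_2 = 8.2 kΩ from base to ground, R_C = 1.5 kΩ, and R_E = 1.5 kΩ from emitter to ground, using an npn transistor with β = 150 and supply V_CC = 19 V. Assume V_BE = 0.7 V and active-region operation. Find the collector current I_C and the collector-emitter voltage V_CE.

Thevenize the base divider: V_Th = V_CC·R_2/(R_1+R_2) = 19×8.2/20.2 = 7.71 V, R_Th = R_1‖R_2 = 4.87 kΩ.
Base-emitter loop: V_Th = I_B·R_Th + V_BE + (β+1)I_B·R_E, so I_B = (7.71 − 0.7) / (4.87 + 151×1.5) = 0.0303 mA.
I_C = β·I_B = 150×0.0303 = 4.55 mA, and I_E = (β+1)I_B = 4.58 mA.
V_CE = V_CC − I_C·R_C − I_E·R_E = 19 − 4.55×1.5 − 4.58×1.5 = 5.32 V.
V_CE = 5.32 V > 0.2 V confirms active-region operation.

I_C ≈ 4.5 mA, V_CE ≈ 5.3 V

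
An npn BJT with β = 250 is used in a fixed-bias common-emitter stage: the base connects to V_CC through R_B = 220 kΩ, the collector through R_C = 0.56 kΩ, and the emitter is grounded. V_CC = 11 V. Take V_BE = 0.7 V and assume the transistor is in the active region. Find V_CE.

Base loop: V_CC = I_B·R_B + V_BE, so I_B = (11 − 0.7)/220 kΩ = 0.0468 mA.
In the active region I_C = β·I_B = 250 × 0.0468 = 11.7 mA.
Collector loop: V_CE = V_CC − I_C·R_C = 11 − 11.7×0.56 = 4.45 V.
Since V_CE = 4.45 V > V_CE(sat) ≈ 0.2 V, the transistor is in the active region as assumed.

V_CE ≈ 4.4 V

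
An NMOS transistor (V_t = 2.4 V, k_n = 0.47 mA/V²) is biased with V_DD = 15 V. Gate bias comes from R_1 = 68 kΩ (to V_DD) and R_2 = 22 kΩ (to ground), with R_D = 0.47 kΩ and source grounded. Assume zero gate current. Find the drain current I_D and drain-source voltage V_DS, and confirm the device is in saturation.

I_D ≈ 0.38 mA, V_DS ≈ 15 V

V_G = V_DD·R_2/(R_1+R_2) = 15×22/90 = 3.67 V. With the source grounded, V_GS = V_G = 3.67 V.
Assume saturation: I_D = (k_n/2)(V_GS − V_t)² = (0.47/2)×(3.67 − 2.4)² = 0.235×1.27² = 0.377 mA.
V_DS = V_DD − I_D·R_D = 15 − 0.377×0.47 = 14.8 V.
Saturation requires V_DS ≥ V_GS − V_t = 1.27 V; 14.8 ≥ 1.27 ✓.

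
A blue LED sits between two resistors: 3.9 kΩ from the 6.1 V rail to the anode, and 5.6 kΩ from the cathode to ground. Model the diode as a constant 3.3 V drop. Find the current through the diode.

The two resistors are in series with the diode, so KVL gives 6.1 = I·3.9 + 3.3 + I·5.6.
I = (6.1 − 3.3) / (3.9 + 5.6) kΩ = 2.8 / 9.5 = 0.295 mA.

I ≈ 0.29 mA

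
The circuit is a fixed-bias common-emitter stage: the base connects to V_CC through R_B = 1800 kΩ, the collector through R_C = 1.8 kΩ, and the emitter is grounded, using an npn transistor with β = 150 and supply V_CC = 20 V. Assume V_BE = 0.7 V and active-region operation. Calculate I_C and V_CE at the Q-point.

Base loop: V_CC = I_B·R_B + V_BE, so I_B = (20 − 0.7)/1800 kΩ = 0.0107 mA.
In the active region I_C = β·I_B = 150 × 0.0107 = 1.61 mA.
Collector loop: V_CE = V_CC − I_C·R_C = 20 − 1.61×1.8 = 17.1 V.
Since V_CE = 17.1 V > V_CE(sat) ≈ 0.2 V, the transistor is in the active region as assumed.

I_C ≈ 1.6 mA, V_CE ≈ 17 V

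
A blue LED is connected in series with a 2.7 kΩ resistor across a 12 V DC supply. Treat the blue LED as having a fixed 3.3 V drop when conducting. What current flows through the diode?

I ≈ 3.2 mA

KVL around the loop: 12 = V_D + I·R = 3.3 + I × 2.7 kΩ.
So I = (12 − 3.3) / 2.7 kΩ = 8.7 / 2.7 = 3.22 mA.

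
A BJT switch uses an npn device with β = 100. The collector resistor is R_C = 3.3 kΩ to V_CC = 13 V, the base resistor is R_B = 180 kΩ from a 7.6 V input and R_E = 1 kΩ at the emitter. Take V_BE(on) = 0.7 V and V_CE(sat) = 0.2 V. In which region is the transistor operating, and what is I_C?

Assume active. Base-emitter loop: I_B = (V_BB − V_BE)/(R_B + (β+1)R_E) = (7.6 − 0.7)/(180 + 101×1) = 0.0246 mA.
I_C = β·I_B = 100×0.0246 = 2.46 mA.
V_CE = V_CC − I_C·R_C − I_E·R_E = 13 − 2.46×3.3 − 2.48×1 = 2.42 V > V_CE(sat), so the active-region assumption holds.

active; I_C ≈ 2.5 mA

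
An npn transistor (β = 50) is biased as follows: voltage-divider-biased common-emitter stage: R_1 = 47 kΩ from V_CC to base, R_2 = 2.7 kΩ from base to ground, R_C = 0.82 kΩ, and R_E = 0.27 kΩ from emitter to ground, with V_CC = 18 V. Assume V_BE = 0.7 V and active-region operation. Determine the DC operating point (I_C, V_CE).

Thevenize the base divider: V_Th = V_CC·R_2/(R_1+R_2) = 18×2.7/49.7 = 0.978 V, R_Th = R_1‖R_2 = 2.55 kΩ.
Base-emitter loop: V_Th = I_B·R_Th + V_BE + (β+1)I_B·R_E, so I_B = (0.978 − 0.7) / (2.55 + 51×0.27) = 0.017 mA.
I_C = β·I_B = 50×0.017 = 0.851 mA, and I_E = (β+1)I_B = 0.868 mA.
V_CE = V_CC − I_C·R_C − I_E·R_E = 18 − 0.851×0.82 − 0.868×0.27 = 17.1 V.
V_CE = 17.1 V > 0.2 V confirms active-region operation.

I_C ≈ 0.85 mA, V_CE ≈ 17 V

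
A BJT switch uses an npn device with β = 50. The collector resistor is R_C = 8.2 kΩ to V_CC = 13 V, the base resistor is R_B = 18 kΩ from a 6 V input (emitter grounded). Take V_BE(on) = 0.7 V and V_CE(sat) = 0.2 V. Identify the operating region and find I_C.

Assume active: I_B = (6 − 0.7)/18 = 0.294 mA, giving I_C = β·I_B = 14.7 mA.
But then V_CE = 13 − 14.7×8.2 = -108 V < V_CE(sat) = 0.2 V — impossible in the active region.
So the transistor is saturated. With V_CE = 0.2 V, I_C = (V_CC − 0.2)/R_C = 12.8/8.2 = 1.56 mA.
Check: β·I_B = 14.7 mA > I_C = 1.56 mA, confirming saturation.

saturation; I_C ≈ 1.6 mA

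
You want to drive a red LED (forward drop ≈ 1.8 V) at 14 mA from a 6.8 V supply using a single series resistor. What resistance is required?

R ≈ 0.36 kΩ

The resistor drops V_S − V_D = 6.8 − 1.8 = 5 V at 14 mA.
R = 5 V / 14 mA = 0.357 kΩ.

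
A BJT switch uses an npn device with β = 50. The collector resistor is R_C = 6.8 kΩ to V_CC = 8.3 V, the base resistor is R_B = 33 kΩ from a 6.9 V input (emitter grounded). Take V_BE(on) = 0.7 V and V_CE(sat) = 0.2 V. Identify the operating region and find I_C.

Assume active: I_B = (6.9 − 0.7)/33 = 0.188 mA, giving I_C = β·I_B = 9.39 mA.
But then V_CE = 8.3 − 9.39×6.8 = -55.6 V < V_CE(sat) = 0.2 V — impossible in the active region.
So the transistor is saturated. With V_CE = 0.2 V, I_C = (V_CC − 0.2)/R_C = 8.1/6.8 = 1.19 mA.
Check: β·I_B = 9.39 mA > I_C = 1.19 mA, confirming saturation.

saturation; I_C ≈ 1.2 mA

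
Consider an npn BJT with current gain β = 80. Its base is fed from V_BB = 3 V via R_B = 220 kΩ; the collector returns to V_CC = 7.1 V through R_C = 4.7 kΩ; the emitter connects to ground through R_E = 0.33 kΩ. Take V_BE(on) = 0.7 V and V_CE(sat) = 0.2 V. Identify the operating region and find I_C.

active; I_C ≈ 0.75 mA

Assume active. Base-emitter loop: I_B = (V_BB − V_BE)/(R_B + (β+1)R_E) = (3 − 0.7)/(220 + 81×0.33) = 0.00932 mA.
I_C = β·I_B = 80×0.00932 = 0.746 mA.
V_CE = V_CC − I_C·R_C − I_E·R_E = 7.1 − 0.746×4.7 − 0.755×0.33 = 3.35 V > V_CE(sat), so the active-region assumption holds.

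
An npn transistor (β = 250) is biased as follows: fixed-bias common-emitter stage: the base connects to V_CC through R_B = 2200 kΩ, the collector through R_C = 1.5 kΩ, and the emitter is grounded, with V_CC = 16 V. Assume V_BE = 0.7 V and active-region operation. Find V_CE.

V_CE ≈ 13 V

Base loop: V_CC = I_B·R_B + V_BE, so I_B = (16 − 0.7)/2200 kΩ = 0.00695 mA.
In the active region I_C = β·I_B = 250 × 0.00695 = 1.74 mA.
Collector loop: V_CE = V_CC − I_C·R_C = 16 − 1.74×1.5 = 13.4 V.
Since V_CE = 13.4 V > V_CE(sat) ≈ 0.2 V, the transistor is in the active region as assumed.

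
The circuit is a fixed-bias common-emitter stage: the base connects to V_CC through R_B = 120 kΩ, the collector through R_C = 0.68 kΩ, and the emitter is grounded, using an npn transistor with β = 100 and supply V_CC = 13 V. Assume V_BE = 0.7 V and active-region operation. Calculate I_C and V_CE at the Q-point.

I_C ≈ 10 mA, V_CE ≈ 6 V

Base loop: V_CC = I_B·R_B + V_BE, so I_B = (13 − 0.7)/120 kΩ = 0.103 mA.
In the active region I_C = β·I_B = 100 × 0.103 = 10.2 mA.
Collector loop: V_CE = V_CC − I_C·R_C = 13 − 10.2×0.68 = 6.03 V.
Since V_CE = 6.03 V > V_CE(sat) ≈ 0.2 V, the transistor is in the active region as assumed.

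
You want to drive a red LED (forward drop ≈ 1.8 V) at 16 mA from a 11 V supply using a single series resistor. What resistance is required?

R ≈ 0.57 kΩ

The resistor drops V_S − V_D = 11 − 1.8 = 9.2 V at 16 mA.
R = 9.2 V / 16 mA = 0.575 kΩ.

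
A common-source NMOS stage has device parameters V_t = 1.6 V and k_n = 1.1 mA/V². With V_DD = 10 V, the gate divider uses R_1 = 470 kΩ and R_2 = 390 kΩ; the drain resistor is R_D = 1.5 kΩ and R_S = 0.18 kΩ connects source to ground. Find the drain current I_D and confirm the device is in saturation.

I_D ≈ 3.1 mA

V_G = V_DD·R_2/(R_1+R_2) = 10×390/860 = 4.53 V.
Assume saturation: I_D = (k_n/2)(V_GS − V_t)² with V_GS = V_G − I_D·R_S = 4.53 − 0.18·I_D.
Substituting gives 0.0178·I_D² − 1.58·I_D + 4.74 = 0, with roots I_D = 3.1 or 85.6 mA.
The root I_D = 85.6 mA gives V_GS = -10.9 V ≤ V_t, so take I_D = 3.1 mA.
Then V_GS = 3.98 V and V_DS = V_DD − I_D(R_D+R_S) = 10 − 3.1×1.68 = 4.78 V.
Saturation requires V_DS ≥ V_GS − V_t = 2.38 V; 4.78 ≥ 2.38 ✓.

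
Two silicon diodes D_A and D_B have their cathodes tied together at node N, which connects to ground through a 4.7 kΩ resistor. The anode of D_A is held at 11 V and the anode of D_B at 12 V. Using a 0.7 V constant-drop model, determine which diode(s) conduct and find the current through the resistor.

Only D_B conducts; I_R ≈ 2.4 mA

Assume both conduct. Then node N would need to be at both 11−0.7 = 10.3 V and 12−0.7 = 11.3 V, which is impossible.
Assume only D_B conducts: V_N = 12 − 0.7 = 11.3 V, so I_R = 11.3/4.7 = 2.4 mA.
Check D_A: its anode-to-cathode voltage is 11 − 11.3 = -0.3 V < 0.7 V, so it is off. The assumption is consistent.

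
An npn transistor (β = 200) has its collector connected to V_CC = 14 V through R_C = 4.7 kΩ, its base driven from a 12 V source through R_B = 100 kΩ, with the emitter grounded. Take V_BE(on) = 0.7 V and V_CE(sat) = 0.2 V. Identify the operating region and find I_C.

saturation; I_C ≈ 2.9 mA

Assume active: I_B = (12 − 0.7)/100 = 0.113 mA, giving I_C = β·I_B = 22.6 mA.
But then V_CE = 14 − 22.6×4.7 = -92.2 V < V_CE(sat) = 0.2 V — impossible in the active region.
So the transistor is saturated. With V_CE = 0.2 V, I_C = (V_CC − 0.2)/R_C = 13.8/4.7 = 2.94 mA.
Check: β·I_B = 22.6 mA > I_C = 2.94 mA, confirming saturation.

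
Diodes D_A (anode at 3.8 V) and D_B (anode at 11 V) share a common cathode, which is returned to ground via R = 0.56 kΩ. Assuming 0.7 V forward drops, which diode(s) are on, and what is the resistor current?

Assume both conduct. Then node N would need to be at both 3.8−0.7 = 3.1 V and 11−0.7 = 10.3 V, which is impossible.
Assume only D_B conducts: V_N = 11 − 0.7 = 10.3 V, so I_R = 10.3/0.56 = 18.4 mA.
Check D_A: its anode-to-cathode voltage is 3.8 − 10.3 = -6.5 V < 0.7 V, so it is off. The assumption is consistent.

Only D_B conducts; I_R ≈ 18 mA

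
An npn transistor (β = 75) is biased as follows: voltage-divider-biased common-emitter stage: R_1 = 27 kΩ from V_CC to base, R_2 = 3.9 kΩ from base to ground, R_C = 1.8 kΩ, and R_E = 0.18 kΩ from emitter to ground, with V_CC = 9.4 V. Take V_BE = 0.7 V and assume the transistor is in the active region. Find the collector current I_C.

Thevenize the base divider: V_Th = V_CC·R_2/(R_1+R_2) = 9.4×3.9/30.9 = 1.19 V, R_Th = R_1‖R_2 = 3.41 kΩ.
Base-emitter loop: V_Th = I_B·R_Th + V_BE + (β+1)I_B·R_E, so I_B = (1.19 − 0.7) / (3.41 + 76×0.18) = 0.0285 mA.
I_C = β·I_B = 75×0.0285 = 2.13 mA, and I_E = (β+1)I_B = 2.16 mA.
V_CE = V_CC − I_C·R_C − I_E·R_E = 9.4 − 2.13×1.8 − 2.16×0.18 = 5.17 V.
V_CE = 5.17 V > 0.2 V confirms active-region operation.

I_C ≈ 2.1 mA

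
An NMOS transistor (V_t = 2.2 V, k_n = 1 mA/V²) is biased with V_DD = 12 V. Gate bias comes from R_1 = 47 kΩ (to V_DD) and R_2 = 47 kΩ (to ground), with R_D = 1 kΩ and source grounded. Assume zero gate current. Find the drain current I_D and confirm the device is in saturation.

I_D ≈ 7.2 mA

V_G = V_DD·R_2/(R_1+R_2) = 12×47/94 = 6 V. With the source grounded, V_GS = V_G = 6 V.
Assume saturation: I_D = (k_n/2)(V_GS − V_t)² = (1/2)×(6 − 2.2)² = 0.5×3.8² = 7.22 mA.
V_DS = V_DD − I_D·R_D = 12 − 7.22×1 = 4.78 V.
Saturation requires V_DS ≥ V_GS − V_t = 3.8 V; 4.78 ≥ 3.8 ✓.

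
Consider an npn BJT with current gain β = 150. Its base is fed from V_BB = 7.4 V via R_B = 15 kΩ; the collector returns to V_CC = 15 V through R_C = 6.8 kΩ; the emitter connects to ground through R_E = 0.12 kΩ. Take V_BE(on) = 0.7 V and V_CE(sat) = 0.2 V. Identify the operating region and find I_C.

saturation; I_C ≈ 2.1 mA

Assume active: I_B = (7.4 − 0.7)/(15 + 151×0.12) = 0.202 mA, I_C = β·I_B = 30.3 mA.
Then V_CE = 15 − 30.3×6.8 − 30.5×0.12 = -195 V < 0.2 V — the active assumption fails.
Re-solve with V_CE = 0.2 V. KCL at the emitter: V_E/R_E = (V_BB−0.7−V_E)/R_B + (V_CC−0.2−V_E)/R_C, giving V_E = 0.307 V.
I_C = (V_CC − 0.2 − V_E)/R_C = (14.8 − 0.307)/6.8 = 2.13 mA.
Check: I_B = (6.7 − 0.307)/15 = 0.426 mA, and β·I_B = 63.9 mA > I_C, confirming saturation.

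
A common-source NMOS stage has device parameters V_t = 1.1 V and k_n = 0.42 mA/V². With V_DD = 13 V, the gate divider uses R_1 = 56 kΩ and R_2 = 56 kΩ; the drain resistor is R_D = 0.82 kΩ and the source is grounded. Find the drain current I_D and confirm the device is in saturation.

V_G = V_DD·R_2/(R_1+R_2) = 13×56/112 = 6.5 V. With the source grounded, V_GS = V_G = 6.5 V.
Assume saturation: I_D = (k_n/2)(V_GS − V_t)² = (0.42/2)×(6.5 − 1.1)² = 0.21×5.4² = 6.12 mA.
V_DS = V_DD − I_D·R_D = 13 − 6.12×0.82 = 7.98 V.
Saturation requires V_DS ≥ V_GS − V_t = 5.4 V; 7.98 ≥ 5.4 ✓.

I_D ≈ 6.1 mA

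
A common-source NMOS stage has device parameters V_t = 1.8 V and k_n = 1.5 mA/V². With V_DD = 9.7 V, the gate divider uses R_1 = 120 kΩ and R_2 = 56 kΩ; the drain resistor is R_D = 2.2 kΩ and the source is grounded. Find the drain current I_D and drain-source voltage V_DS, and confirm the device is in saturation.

I_D ≈ 1.2 mA, V_DS ≈ 7 V

V_G = V_DD·R_2/(R_1+R_2) = 9.7×56/176 = 3.09 V. With the source grounded, V_GS = V_G = 3.09 V.
Assume saturation: I_D = (k_n/2)(V_GS − V_t)² = (1.5/2)×(3.09 − 1.8)² = 0.75×1.29² = 1.24 mA.
V_DS = V_DD − I_D·R_D = 9.7 − 1.24×2.2 = 6.97 V.
Saturation requires V_DS ≥ V_GS − V_t = 1.29 V; 6.97 ≥ 1.29 ✓.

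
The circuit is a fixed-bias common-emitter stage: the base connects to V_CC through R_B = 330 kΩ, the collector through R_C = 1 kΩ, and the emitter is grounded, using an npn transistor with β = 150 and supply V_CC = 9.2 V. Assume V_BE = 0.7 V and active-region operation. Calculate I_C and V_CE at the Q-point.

Base loop: V_CC = I_B·R_B + V_BE, so I_B = (9.2 − 0.7)/330 kΩ = 0.0258 mA.
In the active region I_C = β·I_B = 150 × 0.0258 = 3.86 mA.
Collector loop: V_CE = V_CC − I_C·R_C = 9.2 − 3.86×1 = 5.34 V.
Since V_CE = 5.34 V > V_CE(sat) ≈ 0.2 V, the transistor is in the active region as assumed.

I_C ≈ 3.9 mA, V_CE ≈ 5.3 V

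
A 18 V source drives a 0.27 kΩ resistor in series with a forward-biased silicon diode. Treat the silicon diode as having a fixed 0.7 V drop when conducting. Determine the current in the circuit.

KVL around the loop: 18 = V_D + I·R = 0.7 + I × 0.27 kΩ.
So I = (18 − 0.7) / 0.27 kΩ = 17.3 / 0.27 = 64.1 mA.

I ≈ 64 mA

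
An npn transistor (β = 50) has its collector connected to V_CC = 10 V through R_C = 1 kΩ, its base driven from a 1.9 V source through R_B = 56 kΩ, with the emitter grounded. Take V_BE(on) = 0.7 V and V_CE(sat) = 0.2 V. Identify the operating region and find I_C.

active; I_C ≈ 1.1 mA

Assume active. Base-emitter loop: I_B = (V_BB − V_BE)/R_B = (1.9 − 0.7)/56 = 0.0214 mA.
I_C = β·I_B = 50×0.0214 = 1.07 mA.
V_CE = V_CC − I_C·R_C = 10 − 1.07×1 = 8.93 V > V_CE(sat), so the active-region assumption holds.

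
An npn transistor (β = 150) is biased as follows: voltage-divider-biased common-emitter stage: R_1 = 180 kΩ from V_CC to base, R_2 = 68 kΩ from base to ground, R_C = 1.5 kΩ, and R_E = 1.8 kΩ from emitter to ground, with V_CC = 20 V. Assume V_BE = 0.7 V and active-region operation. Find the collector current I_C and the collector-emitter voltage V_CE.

I_C ≈ 2.2 mA, V_CE ≈ 13 V

Thevenize the base divider: V_Th = V_CC·R_2/(R_1+R_2) = 20×68/248 = 5.48 V, R_Th = R_1‖R_2 = 49.4 kΩ.
Base-emitter loop: V_Th = I_B·R_Th + V_BE + (β+1)I_B·R_E, so I_B = (5.48 − 0.7) / (49.4 + 151×1.8) = 0.0149 mA.
I_C = β·I_B = 150×0.0149 = 2.23 mA, and I_E = (β+1)I_B = 2.25 mA.
V_CE = V_CC − I_C·R_C − I_E·R_E = 20 − 2.23×1.5 − 2.25×1.8 = 12.6 V.
V_CE = 12.6 V > 0.2 V confirms active-region operation.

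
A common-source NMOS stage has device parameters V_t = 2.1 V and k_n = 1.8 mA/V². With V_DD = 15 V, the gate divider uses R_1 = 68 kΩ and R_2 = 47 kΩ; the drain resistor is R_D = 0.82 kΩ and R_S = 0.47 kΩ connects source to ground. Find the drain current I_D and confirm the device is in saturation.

V_G = V_DD·R_2/(R_1+R_2) = 15×47/115 = 6.13 V.
Assume saturation: I_D = (k_n/2)(V_GS − V_t)² with V_GS = V_G − I_D·R_S = 6.13 − 0.47·I_D.
Substituting gives 0.199·I_D² − 4.41·I_D + 14.6 = 0, with roots I_D = 4.06 or 18.1 mA.
The root I_D = 18.1 mA gives V_GS = -2.39 V ≤ V_t, so take I_D = 4.06 mA.
Then V_GS = 4.22 V and V_DS = V_DD − I_D(R_D+R_S) = 15 − 4.06×1.29 = 9.77 V.
Saturation requires V_DS ≥ V_GS − V_t = 2.12 V; 9.77 ≥ 2.12 ✓.

I_D ≈ 4.1 mA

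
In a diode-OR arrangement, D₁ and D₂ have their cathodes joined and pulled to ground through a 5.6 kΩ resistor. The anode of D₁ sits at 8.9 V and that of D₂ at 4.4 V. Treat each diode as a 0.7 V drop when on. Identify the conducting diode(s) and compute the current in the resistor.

Only D₁ conducts; I_R ≈ 1.5 mA

Assume both conduct. Then node N would need to be at both 8.9−0.7 = 8.2 V and 4.4−0.7 = 3.7 V, which is impossible.
Assume only D₁ conducts: V_N = 8.9 − 0.7 = 8.2 V, so I_R = 8.2/5.6 = 1.46 mA.
Check D₂: its anode-to-cathode voltage is 4.4 − 8.2 = -3.8 V < 0.7 V, so it is off. The assumption is consistent.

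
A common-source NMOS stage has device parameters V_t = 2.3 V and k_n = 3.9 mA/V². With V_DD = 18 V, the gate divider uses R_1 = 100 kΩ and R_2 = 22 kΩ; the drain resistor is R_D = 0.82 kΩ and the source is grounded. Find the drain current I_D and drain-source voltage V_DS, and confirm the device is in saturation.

I_D ≈ 1.7 mA, V_DS ≈ 17 V

V_G = V_DD·R_2/(R_1+R_2) = 18×22/122 = 3.25 V. With the source grounded, V_GS = V_G = 3.25 V.
Assume saturation: I_D = (k_n/2)(V_GS − V_t)² = (3.9/2)×(3.25 − 2.3)² = 1.95×0.946² = 1.74 mA.
V_DS = V_DD − I_D·R_D = 18 − 1.74×0.82 = 16.6 V.
Saturation requires V_DS ≥ V_GS − V_t = 0.946 V; 16.6 ≥ 0.946 ✓.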